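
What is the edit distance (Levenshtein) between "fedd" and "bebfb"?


Computing edit distance: "fedd" -> "bebfb"
DP table:
           b    e    b    f    b
      0    1    2    3    4    5
  f   1    1    2    3    3    4
  e   2    2    1    2    3    4
  d   3    3    2    2    3    4
  d   4    4    3    3    3    4
Edit distance = dp[4][5] = 4

4


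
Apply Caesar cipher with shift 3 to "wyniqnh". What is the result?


Caesar cipher: shift "wyniqnh" by 3
  'w' (pos 22) + 3 = pos 25 = 'z'
  'y' (pos 24) + 3 = pos 1 = 'b'
  'n' (pos 13) + 3 = pos 16 = 'q'
  'i' (pos 8) + 3 = pos 11 = 'l'
  'q' (pos 16) + 3 = pos 19 = 't'
  'n' (pos 13) + 3 = pos 16 = 'q'
  'h' (pos 7) + 3 = pos 10 = 'k'
Result: zbqltqk

zbqltqk


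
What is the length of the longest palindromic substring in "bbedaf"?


Input: "bbedaf"
Checking substrings for palindromes:
  [0:2] "bb" (len 2) => palindrome
Longest palindromic substring: "bb" with length 2

2


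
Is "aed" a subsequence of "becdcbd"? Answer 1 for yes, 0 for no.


Check if "aed" is a subsequence of "becdcbd"
Greedy scan:
  Position 0 ('b'): no match needed
  Position 1 ('e'): no match needed
  Position 2 ('c'): no match needed
  Position 3 ('d'): no match needed
  Position 4 ('c'): no match needed
  Position 5 ('b'): no match needed
  Position 6 ('d'): no match needed
Only matched 0/3 characters => not a subsequence

0


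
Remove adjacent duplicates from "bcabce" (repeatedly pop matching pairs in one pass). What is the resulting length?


Input: bcabce
Stack-based adjacent duplicate removal:
  Read 'b': push. Stack: b
  Read 'c': push. Stack: bc
  Read 'a': push. Stack: bca
  Read 'b': push. Stack: bcab
  Read 'c': push. Stack: bcabc
  Read 'e': push. Stack: bcabce
Final stack: "bcabce" (length 6)

6


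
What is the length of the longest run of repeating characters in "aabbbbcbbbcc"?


Input: "aabbbbcbbbcc"
Scanning for longest run:
  Position 1 ('a'): continues run of 'a', length=2
  Position 2 ('b'): new char, reset run to 1
  Position 3 ('b'): continues run of 'b', length=2
  Position 4 ('b'): continues run of 'b', length=3
  Position 5 ('b'): continues run of 'b', length=4
  Position 6 ('c'): new char, reset run to 1
  Position 7 ('b'): new char, reset run to 1
  Position 8 ('b'): continues run of 'b', length=2
  Position 9 ('b'): continues run of 'b', length=3
  Position 10 ('c'): new char, reset run to 1
  Position 11 ('c'): continues run of 'c', length=2
Longest run: 'b' with length 4

4


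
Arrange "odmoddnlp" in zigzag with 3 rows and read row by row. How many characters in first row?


Zigzag "odmoddnlp" into 3 rows:
Placing characters:
  'o' => row 0
  'd' => row 1
  'm' => row 2
  'o' => row 1
  'd' => row 0
  'd' => row 1
  'n' => row 2
  'l' => row 1
  'p' => row 0
Rows:
  Row 0: "odp"
  Row 1: "dodl"
  Row 2: "mn"
First row length: 3

3


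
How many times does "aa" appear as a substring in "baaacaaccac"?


Searching for "aa" in "baaacaaccac"
Scanning each position:
  Position 0: "ba" => no
  Position 1: "aa" => MATCH
  Position 2: "aa" => MATCH
  Position 3: "ac" => no
  Position 4: "ca" => no
  Position 5: "aa" => MATCH
  Position 6: "ac" => no
  Position 7: "cc" => no
  Position 8: "ca" => no
  Position 9: "ac" => no
Total occurrences: 3

3


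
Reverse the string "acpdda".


Input: acpdda
Reading characters right to left:
  Position 5: 'a'
  Position 4: 'd'
  Position 3: 'd'
  Position 2: 'p'
  Position 1: 'c'
  Position 0: 'a'
Reversed: addpca

addpca


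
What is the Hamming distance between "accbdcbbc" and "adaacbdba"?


Comparing "accbdcbbc" and "adaacbdba" position by position:
  Position 0: 'a' vs 'a' => same
  Position 1: 'c' vs 'd' => differ
  Position 2: 'c' vs 'a' => differ
  Position 3: 'b' vs 'a' => differ
  Position 4: 'd' vs 'c' => differ
  Position 5: 'c' vs 'b' => differ
  Position 6: 'b' vs 'd' => differ
  Position 7: 'b' vs 'b' => same
  Position 8: 'c' vs 'a' => differ
Total differences (Hamming distance): 7

7


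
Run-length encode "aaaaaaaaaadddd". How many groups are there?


Input: aaaaaaaaaadddd
Scanning for consecutive runs:
  Group 1: 'a' x 10 (positions 0-9)
  Group 2: 'd' x 4 (positions 10-13)
Total groups: 2

2


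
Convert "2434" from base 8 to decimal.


Input: "2434" in base 8
Positional expansion:
  Digit '2' (value 2) x 8^3 = 1024
  Digit '4' (value 4) x 8^2 = 256
  Digit '3' (value 3) x 8^1 = 24
  Digit '4' (value 4) x 8^0 = 4
Sum = 1308

1308


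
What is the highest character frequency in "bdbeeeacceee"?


Input: bdbeeeacceee
Character counts:
  'a': 1
  'b': 2
  'c': 2
  'd': 1
  'e': 6
Maximum frequency: 6

6


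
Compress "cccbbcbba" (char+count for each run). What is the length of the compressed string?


Input: cccbbcbba
Runs:
  'c' x 3 => "c3"
  'b' x 2 => "b2"
  'c' x 1 => "c1"
  'b' x 2 => "b2"
  'a' x 1 => "a1"
Compressed: "c3b2c1b2a1"
Compressed length: 10

10


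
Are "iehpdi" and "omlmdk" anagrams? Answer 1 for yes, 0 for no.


Strings: "iehpdi", "omlmdk"
Sorted first:  dehiip
Sorted second: dklmmo
Differ at position 1: 'e' vs 'k' => not anagrams

0


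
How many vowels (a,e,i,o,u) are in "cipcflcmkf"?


Input: cipcflcmkf
Checking each character:
  'c' at position 0: consonant
  'i' at position 1: vowel (running total: 1)
  'p' at position 2: consonant
  'c' at position 3: consonant
  'f' at position 4: consonant
  'l' at position 5: consonant
  'c' at position 6: consonant
  'm' at position 7: consonant
  'k' at position 8: consonant
  'f' at position 9: consonant
Total vowels: 1

1


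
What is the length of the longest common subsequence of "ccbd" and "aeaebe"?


LCS of "ccbd" and "aeaebe"
DP table:
           a    e    a    e    b    e
      0    0    0    0    0    0    0
  c   0    0    0    0    0    0    0
  c   0    0    0    0    0    0    0
  b   0    0    0    0    0    1    1
  d   0    0    0    0    0    1    1
LCS length = dp[4][6] = 1

1


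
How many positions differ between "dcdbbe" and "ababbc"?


Comparing "dcdbbe" and "ababbc" position by position:
  Position 0: 'd' vs 'a' => DIFFER
  Position 1: 'c' vs 'b' => DIFFER
  Position 2: 'd' vs 'a' => DIFFER
  Position 3: 'b' vs 'b' => same
  Position 4: 'b' vs 'b' => same
  Position 5: 'e' vs 'c' => DIFFER
Positions that differ: 4

4


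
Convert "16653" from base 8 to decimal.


Input: "16653" in base 8
Positional expansion:
  Digit '1' (value 1) x 8^4 = 4096
  Digit '6' (value 6) x 8^3 = 3072
  Digit '6' (value 6) x 8^2 = 384
  Digit '5' (value 5) x 8^1 = 40
  Digit '3' (value 3) x 8^0 = 3
Sum = 7595

7595


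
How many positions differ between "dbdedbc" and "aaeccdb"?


Comparing "dbdedbc" and "aaeccdb" position by position:
  Position 0: 'd' vs 'a' => DIFFER
  Position 1: 'b' vs 'a' => DIFFER
  Position 2: 'd' vs 'e' => DIFFER
  Position 3: 'e' vs 'c' => DIFFER
  Position 4: 'd' vs 'c' => DIFFER
  Position 5: 'b' vs 'd' => DIFFER
  Position 6: 'c' vs 'b' => DIFFER
Positions that differ: 7

7


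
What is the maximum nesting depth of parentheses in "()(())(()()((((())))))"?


Input: "()(())(()()((((())))))"
Tracking depth:
  Position 0 '(': depth becomes 1
  Position 1 ')': depth becomes 0
  Position 2 '(': depth becomes 1
  Position 3 '(': depth becomes 2
  Position 4 ')': depth becomes 1
  Position 5 ')': depth becomes 0
  Position 6 '(': depth becomes 1
  Position 7 '(': depth becomes 2
  Position 8 ')': depth becomes 1
  Position 9 '(': depth becomes 2
  Position 10 ')': depth becomes 1
  Position 11 '(': depth becomes 2
  Position 12 '(': depth becomes 3
  Position 13 '(': depth becomes 4
  Position 14 '(': depth becomes 5
  Position 15 '(': depth becomes 6
  Position 16 ')': depth becomes 5
  Position 17 ')': depth becomes 4
  Position 18 ')': depth becomes 3
  Position 19 ')': depth becomes 2
  Position 20 ')': depth becomes 1
  Position 21 ')': depth becomes 0
Maximum depth reached: 6

6


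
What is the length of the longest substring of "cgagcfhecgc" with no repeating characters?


Input: "cgagcfhecgc"
Sliding window (track last position of each char):
  Position 0 ('c'): window [0,0] length 1 -- new best
  Position 1 ('g'): window [0,1] length 2 -- new best
  Position 2 ('a'): window [0,2] length 3 -- new best
  Position 3 ('g'): repeat (last at 1), move window start to 2
  Position 3 ('g'): window [2,3] length 2
  Position 4 ('c'): window [2,4] length 3
  Position 5 ('f'): window [2,5] length 4 -- new best
  Position 6 ('h'): window [2,6] length 5 -- new best
  Position 7 ('e'): window [2,7] length 6 -- new best
  Position 8 ('c'): repeat (last at 4), move window start to 5
  Position 8 ('c'): window [5,8] length 4
  Position 9 ('g'): window [5,9] length 5
  Position 10 ('c'): repeat (last at 8), move window start to 9
  Position 10 ('c'): window [9,10] length 2
Longest substring with no repeats: "agcfhe" with length 6

6


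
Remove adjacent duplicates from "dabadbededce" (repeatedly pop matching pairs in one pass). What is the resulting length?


Input: dabadbededce
Stack-based adjacent duplicate removal:
  Read 'd': push. Stack: d
  Read 'a': push. Stack: da
  Read 'b': push. Stack: dab
  Read 'a': push. Stack: daba
  Read 'd': push. Stack: dabad
  Read 'b': push. Stack: dabadb
  Read 'e': push. Stack: dabadbe
  Read 'd': push. Stack: dabadbed
  Read 'e': push. Stack: dabadbede
  Read 'd': push. Stack: dabadbeded
  Read 'c': push. Stack: dabadbededc
  Read 'e': push. Stack: dabadbededce
Final stack: "dabadbededce" (length 12)

12


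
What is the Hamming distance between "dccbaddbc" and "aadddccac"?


Comparing "dccbaddbc" and "aadddccac" position by position:
  Position 0: 'd' vs 'a' => differ
  Position 1: 'c' vs 'a' => differ
  Position 2: 'c' vs 'd' => differ
  Position 3: 'b' vs 'd' => differ
  Position 4: 'a' vs 'd' => differ
  Position 5: 'd' vs 'c' => differ
  Position 6: 'd' vs 'c' => differ
  Position 7: 'b' vs 'a' => differ
  Position 8: 'c' vs 'c' => same
Total differences (Hamming distance): 8

8


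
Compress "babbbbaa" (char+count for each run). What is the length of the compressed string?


Input: babbbbaa
Runs:
  'b' x 1 => "b1"
  'a' x 1 => "a1"
  'b' x 4 => "b4"
  'a' x 2 => "a2"
Compressed: "b1a1b4a2"
Compressed length: 8

8


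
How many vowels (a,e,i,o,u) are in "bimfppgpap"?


Input: bimfppgpap
Checking each character:
  'b' at position 0: consonant
  'i' at position 1: vowel (running total: 1)
  'm' at position 2: consonant
  'f' at position 3: consonant
  'p' at position 4: consonant
  'p' at position 5: consonant
  'g' at position 6: consonant
  'p' at position 7: consonant
  'a' at position 8: vowel (running total: 2)
  'p' at position 9: consonant
Total vowels: 2

2


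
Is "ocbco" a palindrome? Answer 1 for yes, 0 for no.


Input: ocbco
Reversed: ocbco
  Compare pos 0 ('o') with pos 4 ('o'): match
  Compare pos 1 ('c') with pos 3 ('c'): match
Result: palindrome

1


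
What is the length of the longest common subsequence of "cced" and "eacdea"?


LCS of "cced" and "eacdea"
DP table:
           e    a    c    d    e    a
      0    0    0    0    0    0    0
  c   0    0    0    1    1    1    1
  c   0    0    0    1    1    1    1
  e   0    1    1    1    1    2    2
  d   0    1    1    1    2    2    2
LCS length = dp[4][6] = 2

2


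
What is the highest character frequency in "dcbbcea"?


Input: dcbbcea
Character counts:
  'a': 1
  'b': 2
  'c': 2
  'd': 1
  'e': 1
Maximum frequency: 2

2


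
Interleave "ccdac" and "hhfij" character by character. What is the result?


Interleaving "ccdac" and "hhfij":
  Position 0: 'c' from first, 'h' from second => "ch"
  Position 1: 'c' from first, 'h' from second => "ch"
  Position 2: 'd' from first, 'f' from second => "df"
  Position 3: 'a' from first, 'i' from second => "ai"
  Position 4: 'c' from first, 'j' from second => "cj"
Result: chchdfaicj

chchdfaicj


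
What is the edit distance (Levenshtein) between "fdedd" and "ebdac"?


Computing edit distance: "fdedd" -> "ebdac"
DP table:
           e    b    d    a    c
      0    1    2    3    4    5
  f   1    1    2    3    4    5
  d   2    2    2    2    3    4
  e   3    2    3    3    3    4
  d   4    3    3    3    4    4
  d   5    4    4    3    4    5
Edit distance = dp[5][5] = 5

5


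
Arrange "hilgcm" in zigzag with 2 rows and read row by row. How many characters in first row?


Zigzag "hilgcm" into 2 rows:
Placing characters:
  'h' => row 0
  'i' => row 1
  'l' => row 0
  'g' => row 1
  'c' => row 0
  'm' => row 1
Rows:
  Row 0: "hlc"
  Row 1: "igm"
First row length: 3

3


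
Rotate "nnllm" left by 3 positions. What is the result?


Input: "nnllm", rotate left by 3
First 3 characters: "nnl"
Remaining characters: "lm"
Concatenate remaining + first: "lm" + "nnl" = "lmnnl"

lmnnl


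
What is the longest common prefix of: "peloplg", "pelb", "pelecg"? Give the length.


Words: peloplg, pelb, pelecg
  Position 0: all 'p' => match
  Position 1: all 'e' => match
  Position 2: all 'l' => match
  Position 3: ('o', 'b', 'e') => mismatch, stop
LCP = "pel" (length 3)

3


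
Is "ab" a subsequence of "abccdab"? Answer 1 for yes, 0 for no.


Check if "ab" is a subsequence of "abccdab"
Greedy scan:
  Position 0 ('a'): matches sub[0] = 'a'
  Position 1 ('b'): matches sub[1] = 'b'
  Position 2 ('c'): no match needed
  Position 3 ('c'): no match needed
  Position 4 ('d'): no match needed
  Position 5 ('a'): no match needed
  Position 6 ('b'): no match needed
All 2 characters matched => is a subsequence

1


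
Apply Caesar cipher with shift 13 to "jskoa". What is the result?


Caesar cipher: shift "jskoa" by 13
  'j' (pos 9) + 13 = pos 22 = 'w'
  's' (pos 18) + 13 = pos 5 = 'f'
  'k' (pos 10) + 13 = pos 23 = 'x'
  'o' (pos 14) + 13 = pos 1 = 'b'
  'a' (pos 0) + 13 = pos 13 = 'n'
Result: wfxbn

wfxbn


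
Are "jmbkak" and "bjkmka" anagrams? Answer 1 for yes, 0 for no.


Strings: "jmbkak", "bjkmka"
Sorted first:  abjkkm
Sorted second: abjkkm
Sorted forms match => anagrams

1


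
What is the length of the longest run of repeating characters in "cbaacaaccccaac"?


Input: "cbaacaaccccaac"
Scanning for longest run:
  Position 1 ('b'): new char, reset run to 1
  Position 2 ('a'): new char, reset run to 1
  Position 3 ('a'): continues run of 'a', length=2
  Position 4 ('c'): new char, reset run to 1
  Position 5 ('a'): new char, reset run to 1
  Position 6 ('a'): continues run of 'a', length=2
  Position 7 ('c'): new char, reset run to 1
  Position 8 ('c'): continues run of 'c', length=2
  Position 9 ('c'): continues run of 'c', length=3
  Position 10 ('c'): continues run of 'c', length=4
  Position 11 ('a'): new char, reset run to 1
  Position 12 ('a'): continues run of 'a', length=2
  Position 13 ('c'): new char, reset run to 1
Longest run: 'c' with length 4

4


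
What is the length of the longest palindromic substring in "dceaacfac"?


Input: "dceaacfac"
Checking substrings for palindromes:
  [3:5] "aa" (len 2) => palindrome
Longest palindromic substring: "aa" with length 2

2


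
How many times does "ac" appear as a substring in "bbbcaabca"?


Searching for "ac" in "bbbcaabca"
Scanning each position:
  Position 0: "bb" => no
  Position 1: "bb" => no
  Position 2: "bc" => no
  Position 3: "ca" => no
  Position 4: "aa" => no
  Position 5: "ab" => no
  Position 6: "bc" => no
  Position 7: "ca" => no
Total occurrences: 0

0


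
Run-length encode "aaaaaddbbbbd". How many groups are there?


Input: aaaaaddbbbbd
Scanning for consecutive runs:
  Group 1: 'a' x 5 (positions 0-4)
  Group 2: 'd' x 2 (positions 5-6)
  Group 3: 'b' x 4 (positions 7-10)
  Group 4: 'd' x 1 (positions 11-11)
Total groups: 4

4


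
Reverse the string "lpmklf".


Input: lpmklf
Reading characters right to left:
  Position 5: 'f'
  Position 4: 'l'
  Position 3: 'k'
  Position 2: 'm'
  Position 1: 'p'
  Position 0: 'l'
Reversed: flkmpl

flkmpl


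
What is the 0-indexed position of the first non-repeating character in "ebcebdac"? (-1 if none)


Input: ebcebdac
Character frequencies:
  'a': 1
  'b': 2
  'c': 2
  'd': 1
  'e': 2
Scanning left to right for freq == 1:
  Position 0 ('e'): freq=2, skip
  Position 1 ('b'): freq=2, skip
  Position 2 ('c'): freq=2, skip
  Position 3 ('e'): freq=2, skip
  Position 4 ('b'): freq=2, skip
  Position 5 ('d'): unique! => answer = 5

5


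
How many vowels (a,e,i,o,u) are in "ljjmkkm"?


Input: ljjmkkm
Checking each character:
  'l' at position 0: consonant
  'j' at position 1: consonant
  'j' at position 2: consonant
  'm' at position 3: consonant
  'k' at position 4: consonant
  'k' at position 5: consonant
  'm' at position 6: consonant
Total vowels: 0

0


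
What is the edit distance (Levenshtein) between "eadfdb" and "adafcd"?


Computing edit distance: "eadfdb" -> "adafcd"
DP table:
           a    d    a    f    c    d
      0    1    2    3    4    5    6
  e   1    1    2    3    4    5    6
  a   2    1    2    2    3    4    5
  d   3    2    1    2    3    4    4
  f   4    3    2    2    2    3    4
  d   5    4    3    3    3    3    3
  b   6    5    4    4    4    4    4
Edit distance = dp[6][6] = 4

4


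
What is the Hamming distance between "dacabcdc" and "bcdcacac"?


Comparing "dacabcdc" and "bcdcacac" position by position:
  Position 0: 'd' vs 'b' => differ
  Position 1: 'a' vs 'c' => differ
  Position 2: 'c' vs 'd' => differ
  Position 3: 'a' vs 'c' => differ
  Position 4: 'b' vs 'a' => differ
  Position 5: 'c' vs 'c' => same
  Position 6: 'd' vs 'a' => differ
  Position 7: 'c' vs 'c' => same
Total differences (Hamming distance): 6

6


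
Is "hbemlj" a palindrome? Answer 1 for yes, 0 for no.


Input: hbemlj
Reversed: jlmebh
  Compare pos 0 ('h') with pos 5 ('j'): MISMATCH
  Compare pos 1 ('b') with pos 4 ('l'): MISMATCH
  Compare pos 2 ('e') with pos 3 ('m'): MISMATCH
Result: not a palindrome

0


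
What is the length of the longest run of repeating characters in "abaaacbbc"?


Input: "abaaacbbc"
Scanning for longest run:
  Position 1 ('b'): new char, reset run to 1
  Position 2 ('a'): new char, reset run to 1
  Position 3 ('a'): continues run of 'a', length=2
  Position 4 ('a'): continues run of 'a', length=3
  Position 5 ('c'): new char, reset run to 1
  Position 6 ('b'): new char, reset run to 1
  Position 7 ('b'): continues run of 'b', length=2
  Position 8 ('c'): new char, reset run to 1
Longest run: 'a' with length 3

3


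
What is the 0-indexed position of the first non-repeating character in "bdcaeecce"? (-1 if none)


Input: bdcaeecce
Character frequencies:
  'a': 1
  'b': 1
  'c': 3
  'd': 1
  'e': 3
Scanning left to right for freq == 1:
  Position 0 ('b'): unique! => answer = 0

0


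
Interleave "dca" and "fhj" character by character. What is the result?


Interleaving "dca" and "fhj":
  Position 0: 'd' from first, 'f' from second => "df"
  Position 1: 'c' from first, 'h' from second => "ch"
  Position 2: 'a' from first, 'j' from second => "aj"
Result: dfchaj

dfchaj


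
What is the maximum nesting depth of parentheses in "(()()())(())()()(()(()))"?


Input: "(()()())(())()()(()(()))"
Tracking depth:
  Position 0 '(': depth becomes 1
  Position 1 '(': depth becomes 2
  Position 2 ')': depth becomes 1
  Position 3 '(': depth becomes 2
  Position 4 ')': depth becomes 1
  Position 5 '(': depth becomes 2
  Position 6 ')': depth becomes 1
  Position 7 ')': depth becomes 0
  Position 8 '(': depth becomes 1
  Position 9 '(': depth becomes 2
  Position 10 ')': depth becomes 1
  Position 11 ')': depth becomes 0
  Position 12 '(': depth becomes 1
  Position 13 ')': depth becomes 0
  Position 14 '(': depth becomes 1
  Position 15 ')': depth becomes 0
  Position 16 '(': depth becomes 1
  Position 17 '(': depth becomes 2
  Position 18 ')': depth becomes 1
  Position 19 '(': depth becomes 2
  Position 20 '(': depth becomes 3
  Position 21 ')': depth becomes 2
  Position 22 ')': depth becomes 1
  Position 23 ')': depth becomes 0
Maximum depth reached: 3

3


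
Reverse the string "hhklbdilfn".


Input: hhklbdilfn
Reading characters right to left:
  Position 9: 'n'
  Position 8: 'f'
  Position 7: 'l'
  Position 6: 'i'
  Position 5: 'd'
  Position 4: 'b'
  Position 3: 'l'
  Position 2: 'k'
  Position 1: 'h'
  Position 0: 'h'
Reversed: nflidblkhh

nflidblkhh


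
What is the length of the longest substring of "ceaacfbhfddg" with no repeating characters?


Input: "ceaacfbhfddg"
Sliding window (track last position of each char):
  Position 0 ('c'): window [0,0] length 1 -- new best
  Position 1 ('e'): window [0,1] length 2 -- new best
  Position 2 ('a'): window [0,2] length 3 -- new best
  Position 3 ('a'): repeat (last at 2), move window start to 3
  Position 3 ('a'): window [3,3] length 1
  Position 4 ('c'): window [3,4] length 2
  Position 5 ('f'): window [3,5] length 3
  Position 6 ('b'): window [3,6] length 4 -- new best
  Position 7 ('h'): window [3,7] length 5 -- new best
  Position 8 ('f'): repeat (last at 5), move window start to 6
  Position 8 ('f'): window [6,8] length 3
  Position 9 ('d'): window [6,9] length 4
  Position 10 ('d'): repeat (last at 9), move window start to 10
  Position 10 ('d'): window [10,10] length 1
  Position 11 ('g'): window [10,11] length 2
Longest substring with no repeats: "acfbh" with length 5

5


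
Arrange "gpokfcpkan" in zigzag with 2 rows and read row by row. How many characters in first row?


Zigzag "gpokfcpkan" into 2 rows:
Placing characters:
  'g' => row 0
  'p' => row 1
  'o' => row 0
  'k' => row 1
  'f' => row 0
  'c' => row 1
  'p' => row 0
  'k' => row 1
  'a' => row 0
  'n' => row 1
Rows:
  Row 0: "gofpa"
  Row 1: "pkckn"
First row length: 5

5


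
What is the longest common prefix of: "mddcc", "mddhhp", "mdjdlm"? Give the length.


Words: mddcc, mddhhp, mdjdlm
  Position 0: all 'm' => match
  Position 1: all 'd' => match
  Position 2: ('d', 'd', 'j') => mismatch, stop
LCP = "md" (length 2)

2


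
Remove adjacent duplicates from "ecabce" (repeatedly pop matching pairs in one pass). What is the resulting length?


Input: ecabce
Stack-based adjacent duplicate removal:
  Read 'e': push. Stack: e
  Read 'c': push. Stack: ec
  Read 'a': push. Stack: eca
  Read 'b': push. Stack: ecab
  Read 'c': push. Stack: ecabc
  Read 'e': push. Stack: ecabce
Final stack: "ecabce" (length 6)

6


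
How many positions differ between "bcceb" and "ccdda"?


Comparing "bcceb" and "ccdda" position by position:
  Position 0: 'b' vs 'c' => DIFFER
  Position 1: 'c' vs 'c' => same
  Position 2: 'c' vs 'd' => DIFFER
  Position 3: 'e' vs 'd' => DIFFER
  Position 4: 'b' vs 'a' => DIFFER
Positions that differ: 4

4


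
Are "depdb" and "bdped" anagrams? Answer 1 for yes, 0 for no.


Strings: "depdb", "bdped"
Sorted first:  bddep
Sorted second: bddep
Sorted forms match => anagrams

1


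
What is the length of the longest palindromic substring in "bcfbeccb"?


Input: "bcfbeccb"
Checking substrings for palindromes:
  [5:7] "cc" (len 2) => palindrome
Longest palindromic substring: "cc" with length 2

2


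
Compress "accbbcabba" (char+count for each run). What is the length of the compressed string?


Input: accbbcabba
Runs:
  'a' x 1 => "a1"
  'c' x 2 => "c2"
  'b' x 2 => "b2"
  'c' x 1 => "c1"
  'a' x 1 => "a1"
  'b' x 2 => "b2"
  'a' x 1 => "a1"
Compressed: "a1c2b2c1a1b2a1"
Compressed length: 14

14


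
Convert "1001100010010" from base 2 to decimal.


Input: "1001100010010" in base 2
Positional expansion:
  Digit '1' (value 1) x 2^12 = 4096
  Digit '0' (value 0) x 2^11 = 0
  Digit '0' (value 0) x 2^10 = 0
  Digit '1' (value 1) x 2^9 = 512
  Digit '1' (value 1) x 2^8 = 256
  Digit '0' (value 0) x 2^7 = 0
  Digit '0' (value 0) x 2^6 = 0
  Digit '0' (value 0) x 2^5 = 0
  Digit '1' (value 1) x 2^4 = 16
  Digit '0' (value 0) x 2^3 = 0
  Digit '0' (value 0) x 2^2 = 0
  Digit '1' (value 1) x 2^1 = 2
  Digit '0' (value 0) x 2^0 = 0
Sum = 4882

4882


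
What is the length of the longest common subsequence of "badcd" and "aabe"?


LCS of "badcd" and "aabe"
DP table:
           a    a    b    e
      0    0    0    0    0
  b   0    0    0    1    1
  a   0    1    1    1    1
  d   0    1    1    1    1
  c   0    1    1    1    1
  d   0    1    1    1    1
LCS length = dp[5][4] = 1

1


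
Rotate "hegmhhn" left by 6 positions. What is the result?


Input: "hegmhhn", rotate left by 6
First 6 characters: "hegmhh"
Remaining characters: "n"
Concatenate remaining + first: "n" + "hegmhh" = "nhegmhh"

nhegmhh


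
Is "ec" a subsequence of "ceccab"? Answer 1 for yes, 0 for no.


Check if "ec" is a subsequence of "ceccab"
Greedy scan:
  Position 0 ('c'): no match needed
  Position 1 ('e'): matches sub[0] = 'e'
  Position 2 ('c'): matches sub[1] = 'c'
  Position 3 ('c'): no match needed
  Position 4 ('a'): no match needed
  Position 5 ('b'): no match needed
All 2 characters matched => is a subsequence

1


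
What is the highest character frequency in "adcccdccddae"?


Input: adcccdccddae
Character counts:
  'a': 2
  'c': 5
  'd': 4
  'e': 1
Maximum frequency: 5

5


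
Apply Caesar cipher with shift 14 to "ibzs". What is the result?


Caesar cipher: shift "ibzs" by 14
  'i' (pos 8) + 14 = pos 22 = 'w'
  'b' (pos 1) + 14 = pos 15 = 'p'
  'z' (pos 25) + 14 = pos 13 = 'n'
  's' (pos 18) + 14 = pos 6 = 'g'
Result: wpng

wpng


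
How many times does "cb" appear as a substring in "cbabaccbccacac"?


Searching for "cb" in "cbabaccbccacac"
Scanning each position:
  Position 0: "cb" => MATCH
  Position 1: "ba" => no
  Position 2: "ab" => no
  Position 3: "ba" => no
  Position 4: "ac" => no
  Position 5: "cc" => no
  Position 6: "cb" => MATCH
  Position 7: "bc" => no
  Position 8: "cc" => no
  Position 9: "ca" => no
  Position 10: "ac" => no
  Position 11: "ca" => no
  Position 12: "ac" => no
Total occurrences: 2

2


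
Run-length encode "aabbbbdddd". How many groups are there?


Input: aabbbbdddd
Scanning for consecutive runs:
  Group 1: 'a' x 2 (positions 0-1)
  Group 2: 'b' x 4 (positions 2-5)
  Group 3: 'd' x 4 (positions 6-9)
Total groups: 3

3


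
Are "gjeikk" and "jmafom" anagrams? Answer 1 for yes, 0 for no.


Strings: "gjeikk", "jmafom"
Sorted first:  egijkk
Sorted second: afjmmo
Differ at position 0: 'e' vs 'a' => not anagrams

0


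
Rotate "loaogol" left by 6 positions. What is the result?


Input: "loaogol", rotate left by 6
First 6 characters: "loaogo"
Remaining characters: "l"
Concatenate remaining + first: "l" + "loaogo" = "lloaogo"

lloaogo


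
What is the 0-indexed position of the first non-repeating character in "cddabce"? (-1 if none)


Input: cddabce
Character frequencies:
  'a': 1
  'b': 1
  'c': 2
  'd': 2
  'e': 1
Scanning left to right for freq == 1:
  Position 0 ('c'): freq=2, skip
  Position 1 ('d'): freq=2, skip
  Position 2 ('d'): freq=2, skip
  Position 3 ('a'): unique! => answer = 3

3


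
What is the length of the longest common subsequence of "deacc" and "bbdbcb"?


LCS of "deacc" and "bbdbcb"
DP table:
           b    b    d    b    c    b
      0    0    0    0    0    0    0
  d   0    0    0    1    1    1    1
  e   0    0    0    1    1    1    1
  a   0    0    0    1    1    1    1
  c   0    0    0    1    1    2    2
  c   0    0    0    1    1    2    2
LCS length = dp[5][6] = 2

2


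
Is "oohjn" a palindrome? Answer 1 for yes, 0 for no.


Input: oohjn
Reversed: njhoo
  Compare pos 0 ('o') with pos 4 ('n'): MISMATCH
  Compare pos 1 ('o') with pos 3 ('j'): MISMATCH
Result: not a palindrome

0


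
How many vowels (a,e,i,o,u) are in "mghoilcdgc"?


Input: mghoilcdgc
Checking each character:
  'm' at position 0: consonant
  'g' at position 1: consonant
  'h' at position 2: consonant
  'o' at position 3: vowel (running total: 1)
  'i' at position 4: vowel (running total: 2)
  'l' at position 5: consonant
  'c' at position 6: consonant
  'd' at position 7: consonant
  'g' at position 8: consonant
  'c' at position 9: consonant
Total vowels: 2

2


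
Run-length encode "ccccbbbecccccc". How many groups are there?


Input: ccccbbbecccccc
Scanning for consecutive runs:
  Group 1: 'c' x 4 (positions 0-3)
  Group 2: 'b' x 3 (positions 4-6)
  Group 3: 'e' x 1 (positions 7-7)
  Group 4: 'c' x 6 (positions 8-13)
Total groups: 4

4


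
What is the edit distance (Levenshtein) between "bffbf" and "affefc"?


Computing edit distance: "bffbf" -> "affefc"
DP table:
           a    f    f    e    f    c
      0    1    2    3    4    5    6
  b   1    1    2    3    4    5    6
  f   2    2    1    2    3    4    5
  f   3    3    2    1    2    3    4
  b   4    4    3    2    2    3    4
  f   5    5    4    3    3    2    3
Edit distance = dp[5][6] = 3

3


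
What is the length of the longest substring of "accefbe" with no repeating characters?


Input: "accefbe"
Sliding window (track last position of each char):
  Position 0 ('a'): window [0,0] length 1 -- new best
  Position 1 ('c'): window [0,1] length 2 -- new best
  Position 2 ('c'): repeat (last at 1), move window start to 2
  Position 2 ('c'): window [2,2] length 1
  Position 3 ('e'): window [2,3] length 2
  Position 4 ('f'): window [2,4] length 3 -- new best
  Position 5 ('b'): window [2,5] length 4 -- new best
  Position 6 ('e'): repeat (last at 3), move window start to 4
  Position 6 ('e'): window [4,6] length 3
Longest substring with no repeats: "cefb" with length 4

4


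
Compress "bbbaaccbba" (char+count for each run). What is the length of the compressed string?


Input: bbbaaccbba
Runs:
  'b' x 3 => "b3"
  'a' x 2 => "a2"
  'c' x 2 => "c2"
  'b' x 2 => "b2"
  'a' x 1 => "a1"
Compressed: "b3a2c2b2a1"
Compressed length: 10

10


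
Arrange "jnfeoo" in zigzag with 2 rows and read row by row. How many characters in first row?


Zigzag "jnfeoo" into 2 rows:
Placing characters:
  'j' => row 0
  'n' => row 1
  'f' => row 0
  'e' => row 1
  'o' => row 0
  'o' => row 1
Rows:
  Row 0: "jfo"
  Row 1: "neo"
First row length: 3

3


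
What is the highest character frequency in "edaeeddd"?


Input: edaeeddd
Character counts:
  'a': 1
  'd': 4
  'e': 3
Maximum frequency: 4

4


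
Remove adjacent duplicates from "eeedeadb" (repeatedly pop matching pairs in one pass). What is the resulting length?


Input: eeedeadb
Stack-based adjacent duplicate removal:
  Read 'e': push. Stack: e
  Read 'e': matches stack top 'e' => pop. Stack: (empty)
  Read 'e': push. Stack: e
  Read 'd': push. Stack: ed
  Read 'e': push. Stack: ede
  Read 'a': push. Stack: edea
  Read 'd': push. Stack: edead
  Read 'b': push. Stack: edeadb
Final stack: "edeadb" (length 6)

6


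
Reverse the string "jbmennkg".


Input: jbmennkg
Reading characters right to left:
  Position 7: 'g'
  Position 6: 'k'
  Position 5: 'n'
  Position 4: 'n'
  Position 3: 'e'
  Position 2: 'm'
  Position 1: 'b'
  Position 0: 'j'
Reversed: gknnembj

gknnembj


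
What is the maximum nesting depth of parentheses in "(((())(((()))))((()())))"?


Input: "(((())(((()))))((()())))"
Tracking depth:
  Position 0 '(': depth becomes 1
  Position 1 '(': depth becomes 2
  Position 2 '(': depth becomes 3
  Position 3 '(': depth becomes 4
  Position 4 ')': depth becomes 3
  Position 5 ')': depth becomes 2
  Position 6 '(': depth becomes 3
  Position 7 '(': depth becomes 4
  Position 8 '(': depth becomes 5
  Position 9 '(': depth becomes 6
  Position 10 ')': depth becomes 5
  Position 11 ')': depth becomes 4
  Position 12 ')': depth becomes 3
  Position 13 ')': depth becomes 2
  Position 14 ')': depth becomes 1
  Position 15 '(': depth becomes 2
  Position 16 '(': depth becomes 3
  Position 17 '(': depth becomes 4
  Position 18 ')': depth becomes 3
  Position 19 '(': depth becomes 4
  Position 20 ')': depth becomes 3
  Position 21 ')': depth becomes 2
  Position 22 ')': depth becomes 1
  Position 23 ')': depth becomes 0
Maximum depth reached: 6

6


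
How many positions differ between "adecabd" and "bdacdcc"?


Comparing "adecabd" and "bdacdcc" position by position:
  Position 0: 'a' vs 'b' => DIFFER
  Position 1: 'd' vs 'd' => same
  Position 2: 'e' vs 'a' => DIFFER
  Position 3: 'c' vs 'c' => same
  Position 4: 'a' vs 'd' => DIFFER
  Position 5: 'b' vs 'c' => DIFFER
  Position 6: 'd' vs 'c' => DIFFER
Positions that differ: 5

5


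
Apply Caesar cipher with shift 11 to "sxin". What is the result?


Caesar cipher: shift "sxin" by 11
  's' (pos 18) + 11 = pos 3 = 'd'
  'x' (pos 23) + 11 = pos 8 = 'i'
  'i' (pos 8) + 11 = pos 19 = 't'
  'n' (pos 13) + 11 = pos 24 = 'y'
Result: dity

dity


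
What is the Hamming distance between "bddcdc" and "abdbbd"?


Comparing "bddcdc" and "abdbbd" position by position:
  Position 0: 'b' vs 'a' => differ
  Position 1: 'd' vs 'b' => differ
  Position 2: 'd' vs 'd' => same
  Position 3: 'c' vs 'b' => differ
  Position 4: 'd' vs 'b' => differ
  Position 5: 'c' vs 'd' => differ
Total differences (Hamming distance): 5

5


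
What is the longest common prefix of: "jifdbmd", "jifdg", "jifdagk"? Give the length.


Words: jifdbmd, jifdg, jifdagk
  Position 0: all 'j' => match
  Position 1: all 'i' => match
  Position 2: all 'f' => match
  Position 3: all 'd' => match
  Position 4: ('b', 'g', 'a') => mismatch, stop
LCP = "jifd" (length 4)

4


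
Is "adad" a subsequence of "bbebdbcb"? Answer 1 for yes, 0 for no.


Check if "adad" is a subsequence of "bbebdbcb"
Greedy scan:
  Position 0 ('b'): no match needed
  Position 1 ('b'): no match needed
  Position 2 ('e'): no match needed
  Position 3 ('b'): no match needed
  Position 4 ('d'): no match needed
  Position 5 ('b'): no match needed
  Position 6 ('c'): no match needed
  Position 7 ('b'): no match needed
Only matched 0/4 characters => not a subsequence

0


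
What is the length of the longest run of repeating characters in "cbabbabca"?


Input: "cbabbabca"
Scanning for longest run:
  Position 1 ('b'): new char, reset run to 1
  Position 2 ('a'): new char, reset run to 1
  Position 3 ('b'): new char, reset run to 1
  Position 4 ('b'): continues run of 'b', length=2
  Position 5 ('a'): new char, reset run to 1
  Position 6 ('b'): new char, reset run to 1
  Position 7 ('c'): new char, reset run to 1
  Position 8 ('a'): new char, reset run to 1
Longest run: 'b' with length 2

2


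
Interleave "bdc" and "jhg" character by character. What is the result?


Interleaving "bdc" and "jhg":
  Position 0: 'b' from first, 'j' from second => "bj"
  Position 1: 'd' from first, 'h' from second => "dh"
  Position 2: 'c' from first, 'g' from second => "cg"
Result: bjdhcg

bjdhcg


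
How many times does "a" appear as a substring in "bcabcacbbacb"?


Searching for "a" in "bcabcacbbacb"
Scanning each position:
  Position 0: "b" => no
  Position 1: "c" => no
  Position 2: "a" => MATCH
  Position 3: "b" => no
  Position 4: "c" => no
  Position 5: "a" => MATCH
  Position 6: "c" => no
  Position 7: "b" => no
  Position 8: "b" => no
  Position 9: "a" => MATCH
  Position 10: "c" => no
  Position 11: "b" => no
Total occurrences: 3

3


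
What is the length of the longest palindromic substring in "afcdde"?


Input: "afcdde"
Checking substrings for palindromes:
  [3:5] "dd" (len 2) => palindrome
Longest palindromic substring: "dd" with length 2

2


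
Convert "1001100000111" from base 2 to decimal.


Input: "1001100000111" in base 2
Positional expansion:
  Digit '1' (value 1) x 2^12 = 4096
  Digit '0' (value 0) x 2^11 = 0
  Digit '0' (value 0) x 2^10 = 0
  Digit '1' (value 1) x 2^9 = 512
  Digit '1' (value 1) x 2^8 = 256
  Digit '0' (value 0) x 2^7 = 0
  Digit '0' (value 0) x 2^6 = 0
  Digit '0' (value 0) x 2^5 = 0
  Digit '0' (value 0) x 2^4 = 0
  Digit '0' (value 0) x 2^3 = 0
  Digit '1' (value 1) x 2^2 = 4
  Digit '1' (value 1) x 2^1 = 2
  Digit '1' (value 1) x 2^0 = 1
Sum = 4871

4871


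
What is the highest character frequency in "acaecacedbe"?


Input: acaecacedbe
Character counts:
  'a': 3
  'b': 1
  'c': 3
  'd': 1
  'e': 3
Maximum frequency: 3

3


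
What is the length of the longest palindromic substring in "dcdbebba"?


Input: "dcdbebba"
Checking substrings for palindromes:
  [0:3] "dcd" (len 3) => palindrome
  [3:6] "beb" (len 3) => palindrome
  [5:7] "bb" (len 2) => palindrome
Longest palindromic substring: "dcd" with length 3

3


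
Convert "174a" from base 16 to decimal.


Input: "174a" in base 16
Positional expansion:
  Digit '1' (value 1) x 16^3 = 4096
  Digit '7' (value 7) x 16^2 = 1792
  Digit '4' (value 4) x 16^1 = 64
  Digit 'a' (value 10) x 16^0 = 10
Sum = 5962

5962


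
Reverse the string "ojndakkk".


Input: ojndakkk
Reading characters right to left:
  Position 7: 'k'
  Position 6: 'k'
  Position 5: 'k'
  Position 4: 'a'
  Position 3: 'd'
  Position 2: 'n'
  Position 1: 'j'
  Position 0: 'o'
Reversed: kkkadnjo

kkkadnjo


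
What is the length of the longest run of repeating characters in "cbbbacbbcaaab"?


Input: "cbbbacbbcaaab"
Scanning for longest run:
  Position 1 ('b'): new char, reset run to 1
  Position 2 ('b'): continues run of 'b', length=2
  Position 3 ('b'): continues run of 'b', length=3
  Position 4 ('a'): new char, reset run to 1
  Position 5 ('c'): new char, reset run to 1
  Position 6 ('b'): new char, reset run to 1
  Position 7 ('b'): continues run of 'b', length=2
  Position 8 ('c'): new char, reset run to 1
  Position 9 ('a'): new char, reset run to 1
  Position 10 ('a'): continues run of 'a', length=2
  Position 11 ('a'): continues run of 'a', length=3
  Position 12 ('b'): new char, reset run to 1
Longest run: 'b' with length 3

3


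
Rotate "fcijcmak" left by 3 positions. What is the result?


Input: "fcijcmak", rotate left by 3
First 3 characters: "fci"
Remaining characters: "jcmak"
Concatenate remaining + first: "jcmak" + "fci" = "jcmakfci"

jcmakfci


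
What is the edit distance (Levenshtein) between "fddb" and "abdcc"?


Computing edit distance: "fddb" -> "abdcc"
DP table:
           a    b    d    c    c
      0    1    2    3    4    5
  f   1    1    2    3    4    5
  d   2    2    2    2    3    4
  d   3    3    3    2    3    4
  b   4    4    3    3    3    4
Edit distance = dp[4][5] = 4

4


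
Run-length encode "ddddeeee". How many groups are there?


Input: ddddeeee
Scanning for consecutive runs:
  Group 1: 'd' x 4 (positions 0-3)
  Group 2: 'e' x 4 (positions 4-7)
Total groups: 2

2


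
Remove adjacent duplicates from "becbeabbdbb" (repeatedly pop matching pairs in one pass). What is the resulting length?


Input: becbeabbdbb
Stack-based adjacent duplicate removal:
  Read 'b': push. Stack: b
  Read 'e': push. Stack: be
  Read 'c': push. Stack: bec
  Read 'b': push. Stack: becb
  Read 'e': push. Stack: becbe
  Read 'a': push. Stack: becbea
  Read 'b': push. Stack: becbeab
  Read 'b': matches stack top 'b' => pop. Stack: becbea
  Read 'd': push. Stack: becbead
  Read 'b': push. Stack: becbeadb
  Read 'b': matches stack top 'b' => pop. Stack: becbead
Final stack: "becbead" (length 7)

7


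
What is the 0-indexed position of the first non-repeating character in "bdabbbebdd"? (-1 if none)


Input: bdabbbebdd
Character frequencies:
  'a': 1
  'b': 5
  'd': 3
  'e': 1
Scanning left to right for freq == 1:
  Position 0 ('b'): freq=5, skip
  Position 1 ('d'): freq=3, skip
  Position 2 ('a'): unique! => answer = 2

2


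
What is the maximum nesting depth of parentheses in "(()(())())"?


Input: "(()(())())"
Tracking depth:
  Position 0 '(': depth becomes 1
  Position 1 '(': depth becomes 2
  Position 2 ')': depth becomes 1
  Position 3 '(': depth becomes 2
  Position 4 '(': depth becomes 3
  Position 5 ')': depth becomes 2
  Position 6 ')': depth becomes 1
  Position 7 '(': depth becomes 2
  Position 8 ')': depth becomes 1
  Position 9 ')': depth becomes 0
Maximum depth reached: 3

3


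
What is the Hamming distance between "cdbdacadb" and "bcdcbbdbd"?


Comparing "cdbdacadb" and "bcdcbbdbd" position by position:
  Position 0: 'c' vs 'b' => differ
  Position 1: 'd' vs 'c' => differ
  Position 2: 'b' vs 'd' => differ
  Position 3: 'd' vs 'c' => differ
  Position 4: 'a' vs 'b' => differ
  Position 5: 'c' vs 'b' => differ
  Position 6: 'a' vs 'd' => differ
  Position 7: 'd' vs 'b' => differ
  Position 8: 'b' vs 'd' => differ
Total differences (Hamming distance): 9

9
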